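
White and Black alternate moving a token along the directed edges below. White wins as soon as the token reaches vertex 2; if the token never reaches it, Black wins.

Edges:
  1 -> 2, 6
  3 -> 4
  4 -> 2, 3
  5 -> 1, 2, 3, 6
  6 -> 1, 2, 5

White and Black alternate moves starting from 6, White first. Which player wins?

White

Track states (vertex, player-to-move).
A0 = {(2,White), (2,Black)}
A1: add {(1,White), (4,White), (5,White), (6,White)}.
(6,White) ∈ A1 ⇒ White forces the target.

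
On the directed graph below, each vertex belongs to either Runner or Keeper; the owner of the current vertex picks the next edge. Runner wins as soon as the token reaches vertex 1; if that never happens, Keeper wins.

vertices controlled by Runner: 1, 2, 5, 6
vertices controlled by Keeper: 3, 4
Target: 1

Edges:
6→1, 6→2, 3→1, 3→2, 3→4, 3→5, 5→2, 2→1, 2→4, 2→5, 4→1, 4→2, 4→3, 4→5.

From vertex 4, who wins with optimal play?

Keeper

A0 = {1}
A1: add {2, 6} — 2 (Runner) has 2→1; 6 (Runner) has 6→1.
A2: add {5} — 5 (Runner) has 5→2.
A3 = A2; e.g. 3 (Keeper) can still go to 4. Fixed point.
4 never enters the attractor, so Keeper can avoid the target forever.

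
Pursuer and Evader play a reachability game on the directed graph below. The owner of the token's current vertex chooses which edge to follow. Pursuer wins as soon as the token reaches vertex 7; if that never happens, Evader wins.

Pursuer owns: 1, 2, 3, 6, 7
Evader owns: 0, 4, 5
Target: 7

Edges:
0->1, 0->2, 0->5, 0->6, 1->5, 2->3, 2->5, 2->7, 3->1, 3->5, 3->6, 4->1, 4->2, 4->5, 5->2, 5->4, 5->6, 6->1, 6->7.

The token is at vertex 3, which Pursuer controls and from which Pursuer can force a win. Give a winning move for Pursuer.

6

A0 = {7}
A1: add {2, 6} — 2 (Pursuer) has 2→7; 6 (Pursuer) has 6→7.
A2: add {3} — 3 (Pursuer) has 3→6.
A3 = A2; e.g. 0 (Evader) can still go to 1. Fixed point.
From 3, successor 6 is in the attractor (rank 1); the other successors 1, 5 are not.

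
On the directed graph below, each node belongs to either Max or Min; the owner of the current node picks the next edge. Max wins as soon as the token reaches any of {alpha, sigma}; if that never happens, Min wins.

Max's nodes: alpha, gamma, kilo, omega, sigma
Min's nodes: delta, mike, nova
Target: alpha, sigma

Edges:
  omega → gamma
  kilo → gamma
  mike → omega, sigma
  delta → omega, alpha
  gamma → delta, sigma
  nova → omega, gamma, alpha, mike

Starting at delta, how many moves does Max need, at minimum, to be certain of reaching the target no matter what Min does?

A0 = {alpha, sigma}
A1: add {gamma} — gamma (Max) has gamma→sigma.
A2: add {kilo, omega} — omega (Max) has omega→gamma; kilo (Max) has kilo→gamma.
A3: add {delta, mike} — delta (Min): all of {omega, alpha} already in; mike (Min): all of {omega, sigma} already in.
delta enters the attractor at level 3, so Max can force the target in 3 moves from there.

3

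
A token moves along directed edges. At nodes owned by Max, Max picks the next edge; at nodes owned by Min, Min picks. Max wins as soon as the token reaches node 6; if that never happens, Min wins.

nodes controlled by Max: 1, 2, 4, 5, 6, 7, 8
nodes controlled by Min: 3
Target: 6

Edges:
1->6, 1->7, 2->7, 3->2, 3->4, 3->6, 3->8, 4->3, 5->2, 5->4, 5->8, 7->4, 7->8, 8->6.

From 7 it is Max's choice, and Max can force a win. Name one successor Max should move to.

8

A0 = {6}
A1: add {1, 8} — 1 (Max) has 1→6; 8 (Max) has 8→6.
A2: add {5, 7} — 5 (Max) has 5→8; 7 (Max) has 7→8.
A3: add {2} — 2 (Max) has 2→7.
A4 = A3; e.g. 3 (Min) can still go to 4. Fixed point.
From 7, successor 8 is in the attractor (rank 1); the other successor 4 is not.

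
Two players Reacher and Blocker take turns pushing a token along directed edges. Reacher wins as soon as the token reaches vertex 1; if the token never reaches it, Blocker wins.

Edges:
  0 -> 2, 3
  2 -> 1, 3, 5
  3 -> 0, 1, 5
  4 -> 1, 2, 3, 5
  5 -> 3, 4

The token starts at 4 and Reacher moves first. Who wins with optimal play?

Reacher

Track states (vertex, player-to-move).
A0 = {(1,Reacher), (1,Blocker)}
A1: add {(2,Reacher), (3,Reacher), (4,Reacher)}.
(4,Reacher) ∈ A1 ⇒ Reacher forces the target.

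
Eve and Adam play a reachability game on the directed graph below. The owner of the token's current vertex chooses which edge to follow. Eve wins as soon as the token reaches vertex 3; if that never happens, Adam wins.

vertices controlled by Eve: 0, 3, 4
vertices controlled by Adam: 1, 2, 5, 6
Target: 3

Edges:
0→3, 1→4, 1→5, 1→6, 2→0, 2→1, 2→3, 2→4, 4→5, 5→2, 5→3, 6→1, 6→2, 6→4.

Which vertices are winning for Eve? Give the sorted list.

0, 3

A0 = {3}
A1: add {0} — 0 (Eve) has 0→3.
A2 = A1; e.g. 1 (Adam) can still go to 4. Fixed point.
Eve's winning region = {0, 3}.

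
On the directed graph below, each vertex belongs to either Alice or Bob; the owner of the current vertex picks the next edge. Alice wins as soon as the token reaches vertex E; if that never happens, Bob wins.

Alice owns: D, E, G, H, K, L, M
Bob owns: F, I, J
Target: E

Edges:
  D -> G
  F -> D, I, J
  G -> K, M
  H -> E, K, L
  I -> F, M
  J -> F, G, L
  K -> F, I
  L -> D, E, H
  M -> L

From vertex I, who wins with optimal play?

Bob

A0 = {E}
A1: add {H, L} — H (Alice) has H→E; L (Alice) has L→E.
A2: add {M} — M (Alice) has M→L.
A3: add {G} — G (Alice) has G→M.
A4: add {D} — D (Alice) has D→G.
A5 = A4; e.g. F (Bob) can still go to I. Fixed point.
I never enters the attractor, so Bob can avoid the target forever.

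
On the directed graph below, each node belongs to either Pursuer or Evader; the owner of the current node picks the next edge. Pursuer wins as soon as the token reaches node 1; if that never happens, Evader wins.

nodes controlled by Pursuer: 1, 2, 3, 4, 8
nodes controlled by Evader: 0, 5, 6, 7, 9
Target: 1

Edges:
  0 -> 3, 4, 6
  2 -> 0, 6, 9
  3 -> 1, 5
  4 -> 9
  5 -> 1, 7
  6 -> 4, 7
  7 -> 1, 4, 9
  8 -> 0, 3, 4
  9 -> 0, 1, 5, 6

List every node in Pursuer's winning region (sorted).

1, 3, 8

A0 = {1}
A1: add {3} — 3 (Pursuer) has 3→1.
A2: add {8} — 8 (Pursuer) has 8→3.
A3 = A2; e.g. 0 (Evader) can still go to 4. Fixed point.
Pursuer's winning region = {1, 3, 8}.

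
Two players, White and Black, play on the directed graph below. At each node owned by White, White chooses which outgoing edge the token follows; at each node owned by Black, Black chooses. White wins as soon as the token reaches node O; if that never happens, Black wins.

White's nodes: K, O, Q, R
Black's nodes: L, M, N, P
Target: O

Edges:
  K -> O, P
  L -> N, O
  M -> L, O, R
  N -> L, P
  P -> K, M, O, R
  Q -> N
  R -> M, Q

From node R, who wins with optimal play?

A0 = {O}
A1: add {K} — K (White) has K→O.
A2 = A1; e.g. L (Black) can still go to N. Fixed point.
R never enters the attractor, so Black can avoid the target forever.

Black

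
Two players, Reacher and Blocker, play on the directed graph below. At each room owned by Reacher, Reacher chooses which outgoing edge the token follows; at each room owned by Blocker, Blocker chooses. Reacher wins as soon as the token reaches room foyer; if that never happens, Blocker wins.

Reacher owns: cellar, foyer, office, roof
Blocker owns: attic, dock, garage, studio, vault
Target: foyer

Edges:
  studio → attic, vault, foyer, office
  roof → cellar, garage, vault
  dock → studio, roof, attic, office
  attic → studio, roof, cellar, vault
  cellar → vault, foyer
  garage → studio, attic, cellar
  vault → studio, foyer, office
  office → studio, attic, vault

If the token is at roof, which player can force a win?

A0 = {foyer}
A1: add {cellar} — cellar (Reacher) has cellar→foyer.
A2: add {roof} — roof (Reacher) has roof→cellar.
A3 = A2; e.g. studio (Blocker) can still go to attic. Fixed point.
roof ∈ A2, so Reacher can force the target.

Reacher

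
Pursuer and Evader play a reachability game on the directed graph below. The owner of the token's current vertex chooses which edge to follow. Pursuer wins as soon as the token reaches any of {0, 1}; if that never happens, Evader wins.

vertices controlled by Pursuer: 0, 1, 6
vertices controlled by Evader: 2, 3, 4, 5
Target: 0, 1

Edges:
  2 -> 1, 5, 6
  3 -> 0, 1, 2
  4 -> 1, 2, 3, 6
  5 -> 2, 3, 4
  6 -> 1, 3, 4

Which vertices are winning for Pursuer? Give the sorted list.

A0 = {0, 1}
A1: add {6} — 6 (Pursuer) has 6→1.
A2 = A1; e.g. 2 (Evader) can still go to 5. Fixed point.
Pursuer's winning region = {0, 1, 6}.

0, 1, 6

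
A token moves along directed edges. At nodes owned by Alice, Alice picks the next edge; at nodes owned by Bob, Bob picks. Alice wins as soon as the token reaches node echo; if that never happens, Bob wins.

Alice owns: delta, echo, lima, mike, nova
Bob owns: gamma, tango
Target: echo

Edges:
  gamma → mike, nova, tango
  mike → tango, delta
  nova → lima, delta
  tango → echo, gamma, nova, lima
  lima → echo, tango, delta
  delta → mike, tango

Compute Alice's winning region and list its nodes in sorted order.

echo, lima, nova

A0 = {echo}
A1: add {lima} — lima (Alice) has lima→echo.
A2: add {nova} — nova (Alice) has nova→lima.
A3 = A2; e.g. gamma (Bob) can still go to mike. Fixed point.
Alice's winning region = {echo, lima, nova}.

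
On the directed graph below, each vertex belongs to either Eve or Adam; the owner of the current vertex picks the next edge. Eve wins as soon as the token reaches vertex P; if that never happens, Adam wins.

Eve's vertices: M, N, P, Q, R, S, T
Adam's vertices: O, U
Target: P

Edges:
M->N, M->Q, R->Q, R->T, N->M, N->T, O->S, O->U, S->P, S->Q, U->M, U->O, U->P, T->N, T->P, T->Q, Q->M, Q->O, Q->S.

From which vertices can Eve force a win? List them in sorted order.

A0 = {P}
A1: add {S, T} — S (Eve) has S→P; T (Eve) has T→P.
A2: add {N, Q, R} — N (Eve) has N→T; Q (Eve) has Q→S; R (Eve) has R→T.
A3: add {M} — M (Eve) has M→N.
A4 = A3; e.g. O (Adam) can still go to U. Fixed point.
Eve's winning region = {M, N, P, Q, R, S, T}.

M, N, P, Q, R, S, T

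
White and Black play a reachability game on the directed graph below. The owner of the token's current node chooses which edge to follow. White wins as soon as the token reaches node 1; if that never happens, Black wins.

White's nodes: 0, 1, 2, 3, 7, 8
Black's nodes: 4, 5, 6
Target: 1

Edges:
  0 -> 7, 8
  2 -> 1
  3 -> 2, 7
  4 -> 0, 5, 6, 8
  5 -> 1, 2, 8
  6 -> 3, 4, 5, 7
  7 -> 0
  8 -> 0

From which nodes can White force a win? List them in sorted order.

1, 2, 3

A0 = {1}
A1: add {2} — 2 (White) has 2→1.
A2: add {3} — 3 (White) has 3→2.
A3 = A2; e.g. 0 (White) has no edge into A2. Fixed point.
White's winning region = {1, 2, 3}.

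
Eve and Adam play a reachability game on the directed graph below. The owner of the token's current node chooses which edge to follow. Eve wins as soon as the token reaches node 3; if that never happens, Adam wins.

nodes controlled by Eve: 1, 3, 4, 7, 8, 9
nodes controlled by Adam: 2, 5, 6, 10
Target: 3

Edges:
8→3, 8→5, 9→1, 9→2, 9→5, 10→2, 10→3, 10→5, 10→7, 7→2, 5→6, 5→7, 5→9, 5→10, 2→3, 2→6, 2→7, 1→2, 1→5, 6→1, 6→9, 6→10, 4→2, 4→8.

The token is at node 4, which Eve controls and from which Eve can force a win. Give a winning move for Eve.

8

A0 = {3}
A1: add {8} — 8 (Eve) has 8→3.
A2: add {4} — 4 (Eve) has 4→8.
A3 = A2; e.g. 1 (Eve) has no edge into A2. Fixed point.
From 4, successor 8 is in the attractor (rank 1); the other successor 2 is not.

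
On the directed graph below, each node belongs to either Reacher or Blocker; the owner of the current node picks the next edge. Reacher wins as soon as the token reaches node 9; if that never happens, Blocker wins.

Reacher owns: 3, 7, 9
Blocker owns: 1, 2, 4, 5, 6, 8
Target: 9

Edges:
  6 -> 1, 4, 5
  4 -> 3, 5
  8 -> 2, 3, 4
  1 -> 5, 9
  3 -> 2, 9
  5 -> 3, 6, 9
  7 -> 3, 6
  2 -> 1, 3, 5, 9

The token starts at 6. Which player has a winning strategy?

Blocker

A0 = {9}
A1: add {3} — 3 (Reacher) has 3→9.
A2: add {7} — 7 (Reacher) has 7→3.
A3 = A2; e.g. 1 (Blocker) can still go to 5. Fixed point.
6 never enters the attractor, so Blocker can avoid the target forever.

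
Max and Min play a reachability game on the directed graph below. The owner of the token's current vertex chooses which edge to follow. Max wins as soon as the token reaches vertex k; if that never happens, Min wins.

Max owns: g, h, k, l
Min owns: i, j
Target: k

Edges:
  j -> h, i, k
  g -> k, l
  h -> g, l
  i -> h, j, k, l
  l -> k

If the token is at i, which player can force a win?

Min

A0 = {k}
A1: add {g, l} — g (Max) has g→k; l (Max) has l→k.
A2: add {h} — h (Max) has h→g.
A3 = A2; e.g. i (Min) can still go to j. Fixed point.
i never enters the attractor, so Min can avoid the target forever.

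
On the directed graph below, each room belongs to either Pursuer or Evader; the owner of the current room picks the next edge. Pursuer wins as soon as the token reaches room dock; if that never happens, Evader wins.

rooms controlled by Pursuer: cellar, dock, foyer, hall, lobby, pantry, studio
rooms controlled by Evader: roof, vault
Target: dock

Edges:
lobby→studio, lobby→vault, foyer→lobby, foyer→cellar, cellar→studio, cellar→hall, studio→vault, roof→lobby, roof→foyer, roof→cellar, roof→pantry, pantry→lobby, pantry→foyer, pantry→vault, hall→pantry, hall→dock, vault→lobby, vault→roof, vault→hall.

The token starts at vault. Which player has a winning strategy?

A0 = {dock}
A1: add {hall} — hall (Pursuer) has hall→dock.
A2: add {cellar} — cellar (Pursuer) has cellar→hall.
A3: add {foyer} — foyer (Pursuer) has foyer→cellar.
A4: add {pantry} — pantry (Pursuer) has pantry→foyer.
A5 = A4; e.g. lobby (Pursuer) has no edge into A4. Fixed point.
vault never enters the attractor, so Evader can avoid the target forever.

Evader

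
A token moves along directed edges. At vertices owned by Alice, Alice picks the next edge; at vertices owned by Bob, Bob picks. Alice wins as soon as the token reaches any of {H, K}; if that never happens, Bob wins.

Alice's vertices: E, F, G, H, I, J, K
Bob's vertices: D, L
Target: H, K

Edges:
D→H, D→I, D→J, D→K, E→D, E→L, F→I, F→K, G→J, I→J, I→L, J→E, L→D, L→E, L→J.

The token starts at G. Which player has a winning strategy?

Bob

A0 = {H, K}
A1: add {F} — F (Alice) has F→K.
A2 = A1; e.g. D (Bob) can still go to I. Fixed point.
G never enters the attractor, so Bob can avoid the target forever.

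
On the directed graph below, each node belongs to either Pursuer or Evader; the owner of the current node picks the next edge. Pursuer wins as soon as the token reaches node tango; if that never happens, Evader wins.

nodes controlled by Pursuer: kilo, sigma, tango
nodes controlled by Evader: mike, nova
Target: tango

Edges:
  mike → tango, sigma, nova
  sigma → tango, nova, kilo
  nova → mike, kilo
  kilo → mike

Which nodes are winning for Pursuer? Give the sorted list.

sigma, tango

A0 = {tango}
A1: add {sigma} — sigma (Pursuer) has sigma→tango.
A2 = A1; e.g. mike (Evader) can still go to nova. Fixed point.
Pursuer's winning region = {sigma, tango}.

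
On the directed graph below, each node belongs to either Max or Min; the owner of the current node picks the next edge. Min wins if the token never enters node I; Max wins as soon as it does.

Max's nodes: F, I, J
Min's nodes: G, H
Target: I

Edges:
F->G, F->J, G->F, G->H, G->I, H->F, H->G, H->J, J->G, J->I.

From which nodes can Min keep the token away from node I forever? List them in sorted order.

A0 = {I}
A1: add {J} — J (Max) has J→I.
A2: add {F} — F (Max) has F→J.
A3 = A2; e.g. G (Min) can still go to H. Fixed point.
Max's attractor = {F, I, J}; Min avoids the target exactly from the complement.

G, H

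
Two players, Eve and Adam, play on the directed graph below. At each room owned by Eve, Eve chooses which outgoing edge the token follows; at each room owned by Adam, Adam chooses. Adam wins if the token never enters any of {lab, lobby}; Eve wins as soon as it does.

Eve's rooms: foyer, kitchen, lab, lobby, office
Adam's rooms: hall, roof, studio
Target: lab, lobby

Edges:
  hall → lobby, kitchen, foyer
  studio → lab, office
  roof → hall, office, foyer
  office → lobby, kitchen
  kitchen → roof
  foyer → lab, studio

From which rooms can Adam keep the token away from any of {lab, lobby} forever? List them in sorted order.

A0 = {lab, lobby}
A1: add {foyer, office} — office (Eve) has office→lobby; foyer (Eve) has foyer→lab.
A2: add {studio} — studio (Adam): all of {lab, office} already in.
A3 = A2; e.g. hall (Adam) can still go to kitchen. Fixed point.
Eve's attractor = {foyer, lab, lobby, office, studio}; Adam avoids the target exactly from the complement.

hall, kitchen, roof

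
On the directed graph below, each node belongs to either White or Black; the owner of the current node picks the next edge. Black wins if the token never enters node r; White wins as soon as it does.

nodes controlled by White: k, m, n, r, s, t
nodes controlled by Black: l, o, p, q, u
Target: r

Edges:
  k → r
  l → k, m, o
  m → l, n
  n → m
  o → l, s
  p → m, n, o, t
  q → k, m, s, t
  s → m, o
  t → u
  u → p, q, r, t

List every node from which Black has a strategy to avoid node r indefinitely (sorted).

A0 = {r}
A1: add {k} — k (White) has k→r.
A2 = A1; e.g. l (Black) can still go to m. Fixed point.
White's attractor = {k, r}; Black avoids the target exactly from the complement.

l, m, n, o, p, q, s, t, u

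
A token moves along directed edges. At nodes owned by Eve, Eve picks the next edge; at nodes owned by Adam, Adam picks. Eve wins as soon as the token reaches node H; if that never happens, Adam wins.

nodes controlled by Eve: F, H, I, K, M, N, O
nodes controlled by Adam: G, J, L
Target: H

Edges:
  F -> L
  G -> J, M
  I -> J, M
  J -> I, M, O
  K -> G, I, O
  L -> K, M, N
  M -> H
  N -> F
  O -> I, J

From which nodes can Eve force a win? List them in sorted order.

G, H, I, J, K, M, O

A0 = {H}
A1: add {M} — M (Eve) has M→H.
A2: add {I} — I (Eve) has I→M.
A3: add {K, O} — K (Eve) has K→I; O (Eve) has O→I.
A4: add {J} — J (Adam): all of {I, M, O} already in.
A5: add {G} — G (Adam): all of {J, M} already in.
A6 = A5; e.g. F (Eve) has no edge into A5. Fixed point.
Eve's winning region = {G, H, I, J, K, M, O}.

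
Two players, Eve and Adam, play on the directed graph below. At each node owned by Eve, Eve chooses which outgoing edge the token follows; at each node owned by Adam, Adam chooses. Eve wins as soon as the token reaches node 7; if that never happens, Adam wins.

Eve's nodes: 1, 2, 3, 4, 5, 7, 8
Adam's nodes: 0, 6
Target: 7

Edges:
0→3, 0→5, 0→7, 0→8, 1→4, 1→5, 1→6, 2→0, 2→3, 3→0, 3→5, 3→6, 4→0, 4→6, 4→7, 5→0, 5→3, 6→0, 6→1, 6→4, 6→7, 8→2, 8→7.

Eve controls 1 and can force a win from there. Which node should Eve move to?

A0 = {7}
A1: add {4, 8} — 4 (Eve) has 4→7; 8 (Eve) has 8→7.
A2: add {1} — 1 (Eve) has 1→4.
A3 = A2; e.g. 0 (Adam) can still go to 3. Fixed point.
From 1, successor 4 is in the attractor (rank 1); the other successors 5, 6 are not.

4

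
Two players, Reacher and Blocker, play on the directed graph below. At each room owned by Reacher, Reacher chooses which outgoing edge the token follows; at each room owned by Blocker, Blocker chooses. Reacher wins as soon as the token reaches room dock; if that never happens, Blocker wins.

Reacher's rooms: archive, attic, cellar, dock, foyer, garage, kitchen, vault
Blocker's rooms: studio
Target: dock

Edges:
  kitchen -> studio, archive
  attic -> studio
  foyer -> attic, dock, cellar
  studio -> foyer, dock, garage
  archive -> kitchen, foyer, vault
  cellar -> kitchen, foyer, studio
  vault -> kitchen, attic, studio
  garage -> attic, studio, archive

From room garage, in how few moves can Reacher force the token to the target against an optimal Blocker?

3

A0 = {dock}
A1: add {foyer} — foyer (Reacher) has foyer→dock.
A2: add {archive, cellar} — archive (Reacher) has archive→foyer; cellar (Reacher) has cellar→foyer.
A3: add {garage, kitchen} — kitchen (Reacher) has kitchen→archive; garage (Reacher) has garage→archive.
garage enters the attractor at level 3, so Reacher can force the target in 3 moves from there.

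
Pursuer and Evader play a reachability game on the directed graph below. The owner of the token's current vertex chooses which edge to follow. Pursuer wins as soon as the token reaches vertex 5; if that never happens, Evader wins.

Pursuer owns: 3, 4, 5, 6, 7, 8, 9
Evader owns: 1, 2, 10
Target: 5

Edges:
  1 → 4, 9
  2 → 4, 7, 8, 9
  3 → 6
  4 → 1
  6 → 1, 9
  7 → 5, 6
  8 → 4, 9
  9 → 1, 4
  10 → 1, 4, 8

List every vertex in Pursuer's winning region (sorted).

5, 7

A0 = {5}
A1: add {7} — 7 (Pursuer) has 7→5.
A2 = A1; e.g. 1 (Evader) can still go to 4. Fixed point.
Pursuer's winning region = {5, 7}.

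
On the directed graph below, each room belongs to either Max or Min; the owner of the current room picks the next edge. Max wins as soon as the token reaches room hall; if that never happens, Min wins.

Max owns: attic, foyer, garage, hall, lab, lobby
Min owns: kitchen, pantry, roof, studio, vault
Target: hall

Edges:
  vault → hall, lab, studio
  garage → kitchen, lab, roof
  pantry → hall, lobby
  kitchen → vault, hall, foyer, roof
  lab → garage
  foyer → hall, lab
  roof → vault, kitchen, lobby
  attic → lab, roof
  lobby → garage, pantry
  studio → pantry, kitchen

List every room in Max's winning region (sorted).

foyer, hall

A0 = {hall}
A1: add {foyer} — foyer (Max) has foyer→hall.
A2 = A1; e.g. vault (Min) can still go to lab. Fixed point.
Max's winning region = {foyer, hall}.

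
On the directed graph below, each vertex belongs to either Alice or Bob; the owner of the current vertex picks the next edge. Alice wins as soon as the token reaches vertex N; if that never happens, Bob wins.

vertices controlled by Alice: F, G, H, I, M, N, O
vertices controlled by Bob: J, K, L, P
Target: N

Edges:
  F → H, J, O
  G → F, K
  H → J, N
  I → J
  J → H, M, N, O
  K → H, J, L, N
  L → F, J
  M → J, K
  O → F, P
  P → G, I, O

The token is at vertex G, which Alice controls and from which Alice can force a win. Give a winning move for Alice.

F

A0 = {N}
A1: add {H} — H (Alice) has H→N.
A2: add {F} — F (Alice) has F→H.
A3: add {G, O} — G (Alice) has G→F; O (Alice) has O→F.
A4 = A3; e.g. I (Alice) has no edge into A3. Fixed point.
From G, successor F is in the attractor (rank 2); the other successor K is not.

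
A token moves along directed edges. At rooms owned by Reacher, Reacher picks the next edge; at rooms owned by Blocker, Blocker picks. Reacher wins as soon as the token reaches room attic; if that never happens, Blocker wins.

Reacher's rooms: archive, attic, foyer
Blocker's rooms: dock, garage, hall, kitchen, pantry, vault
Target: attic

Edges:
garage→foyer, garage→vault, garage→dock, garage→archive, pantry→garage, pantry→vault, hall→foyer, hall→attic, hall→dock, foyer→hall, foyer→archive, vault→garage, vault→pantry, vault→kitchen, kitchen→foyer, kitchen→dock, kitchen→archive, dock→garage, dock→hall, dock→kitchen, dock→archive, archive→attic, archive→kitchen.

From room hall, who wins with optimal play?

A0 = {attic}
A1: add {archive} — archive (Reacher) has archive→attic.
A2: add {foyer} — foyer (Reacher) has foyer→archive.
A3 = A2; e.g. garage (Blocker) can still go to vault. Fixed point.
hall never enters the attractor, so Blocker can avoid the target forever.

Blocker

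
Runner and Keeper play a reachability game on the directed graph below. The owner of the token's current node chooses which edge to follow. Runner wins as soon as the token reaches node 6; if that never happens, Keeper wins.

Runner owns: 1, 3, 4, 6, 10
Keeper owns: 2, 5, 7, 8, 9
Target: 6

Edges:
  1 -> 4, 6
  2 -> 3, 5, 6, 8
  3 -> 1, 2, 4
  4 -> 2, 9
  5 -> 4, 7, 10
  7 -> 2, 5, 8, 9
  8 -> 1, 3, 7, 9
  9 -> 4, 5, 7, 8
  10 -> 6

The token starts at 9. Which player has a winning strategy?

Keeper

A0 = {6}
A1: add {1, 10} — 1 (Runner) has 1→6; 10 (Runner) has 10→6.
A2: add {3} — 3 (Runner) has 3→1.
A3 = A2; e.g. 2 (Keeper) can still go to 5. Fixed point.
9 never enters the attractor, so Keeper can avoid the target forever.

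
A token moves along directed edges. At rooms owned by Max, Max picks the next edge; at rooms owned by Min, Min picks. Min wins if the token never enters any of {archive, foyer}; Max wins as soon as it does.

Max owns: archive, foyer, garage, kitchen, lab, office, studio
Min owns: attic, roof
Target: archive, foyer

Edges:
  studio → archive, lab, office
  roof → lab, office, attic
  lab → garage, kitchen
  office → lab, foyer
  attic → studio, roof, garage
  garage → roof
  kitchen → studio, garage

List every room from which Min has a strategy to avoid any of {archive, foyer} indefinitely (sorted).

A0 = {archive, foyer}
A1: add {office, studio} — studio (Max) has studio→archive; office (Max) has office→foyer.
A2: add {kitchen} — kitchen (Max) has kitchen→studio.
A3: add {lab} — lab (Max) has lab→kitchen.
A4 = A3; e.g. roof (Min) can still go to attic. Fixed point.
Max's attractor = {archive, foyer, kitchen, lab, office, studio}; Min avoids the target exactly from the complement.

attic, garage, roof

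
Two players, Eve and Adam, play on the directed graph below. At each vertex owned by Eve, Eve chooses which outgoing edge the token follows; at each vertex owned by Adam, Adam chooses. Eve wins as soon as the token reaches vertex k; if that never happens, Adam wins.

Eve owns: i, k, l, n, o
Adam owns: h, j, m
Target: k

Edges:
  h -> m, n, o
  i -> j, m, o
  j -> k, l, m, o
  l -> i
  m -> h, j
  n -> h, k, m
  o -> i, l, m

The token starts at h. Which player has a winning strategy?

Adam

A0 = {k}
A1: add {n} — n (Eve) has n→k.
A2 = A1; e.g. h (Adam) can still go to m. Fixed point.
h never enters the attractor, so Adam can avoid the target forever.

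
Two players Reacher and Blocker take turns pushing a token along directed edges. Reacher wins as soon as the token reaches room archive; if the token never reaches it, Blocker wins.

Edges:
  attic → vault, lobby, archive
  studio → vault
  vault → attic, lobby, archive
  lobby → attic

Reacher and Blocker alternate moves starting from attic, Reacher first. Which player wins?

Track states (vertex, player-to-move).
A0 = {(archive,Reacher), (archive,Blocker)}
A1: add {(attic,Reacher), (vault,Reacher)}.
(attic,Reacher) ∈ A1 ⇒ Reacher forces the target.

Reacher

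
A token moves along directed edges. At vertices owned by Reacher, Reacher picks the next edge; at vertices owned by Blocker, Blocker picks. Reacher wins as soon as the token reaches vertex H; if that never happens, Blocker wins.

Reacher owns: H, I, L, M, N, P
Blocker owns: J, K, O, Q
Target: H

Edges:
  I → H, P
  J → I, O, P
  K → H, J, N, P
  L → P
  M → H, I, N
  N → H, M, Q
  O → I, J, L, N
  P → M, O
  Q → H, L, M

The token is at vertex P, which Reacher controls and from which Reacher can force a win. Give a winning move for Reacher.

A0 = {H}
A1: add {I, M, N} — I (Reacher) has I→H; M (Reacher) has M→H; N (Reacher) has N→H.
A2: add {P} — P (Reacher) has P→M.
A3: add {L} — L (Reacher) has L→P.
A4: add {Q} — Q (Blocker): all of {H, L, M} already in.
A5 = A4; e.g. J (Blocker) can still go to O. Fixed point.
From P, successor M is in the attractor (rank 1); the other successor O is not.

M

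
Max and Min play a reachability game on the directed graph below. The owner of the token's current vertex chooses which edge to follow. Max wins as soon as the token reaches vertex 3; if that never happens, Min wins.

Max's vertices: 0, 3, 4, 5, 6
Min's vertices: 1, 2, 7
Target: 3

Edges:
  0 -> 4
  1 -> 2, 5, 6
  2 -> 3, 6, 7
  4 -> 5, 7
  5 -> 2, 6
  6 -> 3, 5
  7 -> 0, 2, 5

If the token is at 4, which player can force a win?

Max

A0 = {3}
A1: add {6} — 6 (Max) has 6→3.
A2: add {5} — 5 (Max) has 5→6.
A3: add {4} — 4 (Max) has 4→5.
4 ∈ A3, so Max can force the target.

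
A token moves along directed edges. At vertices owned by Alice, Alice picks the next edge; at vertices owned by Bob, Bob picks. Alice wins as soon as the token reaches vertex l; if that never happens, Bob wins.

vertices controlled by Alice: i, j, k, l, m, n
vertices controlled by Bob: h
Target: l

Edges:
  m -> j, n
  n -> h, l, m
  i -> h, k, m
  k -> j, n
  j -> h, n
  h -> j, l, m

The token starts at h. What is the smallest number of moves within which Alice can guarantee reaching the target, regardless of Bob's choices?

3

A0 = {l}
A1: add {n} — n (Alice) has n→l.
A2: add {j, k, m} — j (Alice) has j→n; k (Alice) has k→n; m (Alice) has m→n.
A3: add {h, i} — h (Bob): all of {j, l, m} already in; i (Alice) has i→k.
A3 = all vertices. Fixed point.
h enters the attractor at level 3, so Alice can force the target in 3 moves from there.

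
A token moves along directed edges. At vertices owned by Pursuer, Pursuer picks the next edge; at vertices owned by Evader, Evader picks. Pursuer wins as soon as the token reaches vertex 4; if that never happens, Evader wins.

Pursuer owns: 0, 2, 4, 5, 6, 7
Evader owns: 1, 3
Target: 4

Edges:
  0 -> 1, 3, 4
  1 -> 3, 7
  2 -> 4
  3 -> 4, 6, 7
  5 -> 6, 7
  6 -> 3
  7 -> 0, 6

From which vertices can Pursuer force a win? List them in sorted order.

A0 = {4}
A1: add {0, 2} — 0 (Pursuer) has 0→4; 2 (Pursuer) has 2→4.
A2: add {7} — 7 (Pursuer) has 7→0.
A3: add {5} — 5 (Pursuer) has 5→7.
A4 = A3; e.g. 1 (Evader) can still go to 3. Fixed point.
Pursuer's winning region = {0, 2, 4, 5, 7}.

0, 2, 4, 5, 7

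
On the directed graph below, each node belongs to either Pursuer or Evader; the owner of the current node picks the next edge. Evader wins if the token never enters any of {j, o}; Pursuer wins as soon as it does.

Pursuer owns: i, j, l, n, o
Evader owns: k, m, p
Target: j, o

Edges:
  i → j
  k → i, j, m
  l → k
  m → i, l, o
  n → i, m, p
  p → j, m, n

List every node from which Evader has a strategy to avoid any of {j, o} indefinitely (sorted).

k, l, m, p

A0 = {j, o}
A1: add {i} — i (Pursuer) has i→j.
A2: add {n} — n (Pursuer) has n→i.
A3 = A2; e.g. k (Evader) can still go to m. Fixed point.
Pursuer's attractor = {i, j, n, o}; Evader avoids the target exactly from the complement.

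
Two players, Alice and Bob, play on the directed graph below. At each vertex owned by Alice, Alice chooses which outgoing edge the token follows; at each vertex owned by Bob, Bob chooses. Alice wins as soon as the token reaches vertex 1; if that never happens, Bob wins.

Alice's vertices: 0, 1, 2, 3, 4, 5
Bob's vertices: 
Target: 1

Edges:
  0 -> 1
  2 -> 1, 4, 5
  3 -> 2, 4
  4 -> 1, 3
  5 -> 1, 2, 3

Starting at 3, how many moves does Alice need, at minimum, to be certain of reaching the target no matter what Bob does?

A0 = {1}
A1: add {0, 2, 4, 5} — 0 (Alice) has 0→1; 2 (Alice) has 2→1; 4 (Alice) has 4→1; 5 (Alice) has 5→1.
A2: add {3} — 3 (Alice) has 3→2.
A2 = all vertices. Fixed point.
3 enters the attractor at level 2, so Alice can force the target in 2 moves from there.

2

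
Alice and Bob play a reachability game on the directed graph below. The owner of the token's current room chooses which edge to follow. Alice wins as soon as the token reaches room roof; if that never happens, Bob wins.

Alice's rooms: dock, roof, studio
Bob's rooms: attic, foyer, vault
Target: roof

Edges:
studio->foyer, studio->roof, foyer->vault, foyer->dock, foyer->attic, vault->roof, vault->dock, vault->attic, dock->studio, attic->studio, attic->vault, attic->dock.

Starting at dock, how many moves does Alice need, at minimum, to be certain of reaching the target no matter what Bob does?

2

A0 = {roof}
A1: add {studio} — studio (Alice) has studio→roof.
A2: add {dock} — dock (Alice) has dock→studio.
A3 = A2; e.g. foyer (Bob) can still go to vault. Fixed point.
dock enters the attractor at level 2, so Alice can force the target in 2 moves from there.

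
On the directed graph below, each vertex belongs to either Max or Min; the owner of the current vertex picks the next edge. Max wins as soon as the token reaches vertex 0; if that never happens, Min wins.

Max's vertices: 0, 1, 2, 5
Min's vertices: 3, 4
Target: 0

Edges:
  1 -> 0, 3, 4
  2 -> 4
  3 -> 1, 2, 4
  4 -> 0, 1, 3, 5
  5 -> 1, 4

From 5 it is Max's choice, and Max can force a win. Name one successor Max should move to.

1

A0 = {0}
A1: add {1} — 1 (Max) has 1→0.
A2: add {5} — 5 (Max) has 5→1.
A3 = A2; e.g. 2 (Max) has no edge into A2. Fixed point.
From 5, successor 1 is in the attractor (rank 1); the other successor 4 is not.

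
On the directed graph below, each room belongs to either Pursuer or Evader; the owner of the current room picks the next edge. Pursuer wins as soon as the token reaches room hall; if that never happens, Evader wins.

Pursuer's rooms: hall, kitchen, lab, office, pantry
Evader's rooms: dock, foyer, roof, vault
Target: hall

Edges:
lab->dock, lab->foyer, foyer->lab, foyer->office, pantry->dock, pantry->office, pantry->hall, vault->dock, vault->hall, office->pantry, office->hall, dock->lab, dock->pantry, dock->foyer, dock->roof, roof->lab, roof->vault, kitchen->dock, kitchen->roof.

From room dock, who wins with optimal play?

Evader

A0 = {hall}
A1: add {office, pantry} — office (Pursuer) has office→hall; pantry (Pursuer) has pantry→hall.
A2 = A1; e.g. lab (Pursuer) has no edge into A1. Fixed point.
dock never enters the attractor, so Evader can avoid the target forever.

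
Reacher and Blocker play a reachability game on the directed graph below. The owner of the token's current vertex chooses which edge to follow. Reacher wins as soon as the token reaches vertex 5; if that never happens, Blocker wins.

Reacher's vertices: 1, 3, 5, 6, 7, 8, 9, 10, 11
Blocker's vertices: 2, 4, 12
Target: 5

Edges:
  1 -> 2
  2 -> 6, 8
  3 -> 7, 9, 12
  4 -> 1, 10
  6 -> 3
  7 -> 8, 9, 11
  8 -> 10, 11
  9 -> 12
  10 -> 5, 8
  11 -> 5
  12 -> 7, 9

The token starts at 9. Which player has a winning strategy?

Blocker

A0 = {5}
A1: add {10, 11} — 10 (Reacher) has 10→5; 11 (Reacher) has 11→5.
A2: add {7, 8} — 7 (Reacher) has 7→11; 8 (Reacher) has 8→10.
A3: add {3} — 3 (Reacher) has 3→7.
A4: add {6} — 6 (Reacher) has 6→3.
A5: add {2} — 2 (Blocker): all of {6, 8} already in.
A6: add {1} — 1 (Reacher) has 1→2.
A7: add {4} — 4 (Blocker): all of {1, 10} already in.
A8 = A7; e.g. 9 (Reacher) has no edge into A7. Fixed point.
9 never enters the attractor, so Blocker can avoid the target forever.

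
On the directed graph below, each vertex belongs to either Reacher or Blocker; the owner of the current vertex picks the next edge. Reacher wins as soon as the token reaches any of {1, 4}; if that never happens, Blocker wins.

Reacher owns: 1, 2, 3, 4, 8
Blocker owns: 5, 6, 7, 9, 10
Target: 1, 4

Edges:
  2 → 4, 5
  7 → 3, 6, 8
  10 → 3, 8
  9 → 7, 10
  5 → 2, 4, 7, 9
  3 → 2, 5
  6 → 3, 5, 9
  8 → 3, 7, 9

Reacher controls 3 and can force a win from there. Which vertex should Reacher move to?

A0 = {1, 4}
A1: add {2} — 2 (Reacher) has 2→4.
A2: add {3} — 3 (Reacher) has 3→2.
A3: add {8} — 8 (Reacher) has 8→3.
A4: add {10} — 10 (Blocker): all of {3, 8} already in.
A5 = A4; e.g. 5 (Blocker) can still go to 7. Fixed point.
From 3, successor 2 is in the attractor (rank 1); the other successor 5 is not.

2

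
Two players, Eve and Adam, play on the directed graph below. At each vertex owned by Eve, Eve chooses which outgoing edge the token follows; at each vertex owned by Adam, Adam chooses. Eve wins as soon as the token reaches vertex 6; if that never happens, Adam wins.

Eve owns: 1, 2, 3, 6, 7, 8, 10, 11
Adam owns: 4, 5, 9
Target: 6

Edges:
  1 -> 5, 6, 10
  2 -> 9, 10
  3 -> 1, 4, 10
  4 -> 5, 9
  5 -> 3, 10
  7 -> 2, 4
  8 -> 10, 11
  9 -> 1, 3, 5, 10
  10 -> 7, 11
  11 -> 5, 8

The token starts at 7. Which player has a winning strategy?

Adam

A0 = {6}
A1: add {1} — 1 (Eve) has 1→6.
A2: add {3} — 3 (Eve) has 3→1.
A3 = A2; e.g. 2 (Eve) has no edge into A2. Fixed point.
7 never enters the attractor, so Adam can avoid the target forever.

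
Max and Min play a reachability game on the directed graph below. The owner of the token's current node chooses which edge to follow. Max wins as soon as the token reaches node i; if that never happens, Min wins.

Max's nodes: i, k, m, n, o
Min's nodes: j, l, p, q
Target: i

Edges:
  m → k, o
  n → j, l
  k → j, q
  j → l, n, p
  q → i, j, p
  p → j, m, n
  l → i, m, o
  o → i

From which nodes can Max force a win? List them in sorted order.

A0 = {i}
A1: add {o} — o (Max) has o→i.
A2: add {m} — m (Max) has m→o.
A3: add {l} — l (Min): all of {i, m, o} already in.
A4: add {n} — n (Max) has n→l.
A5 = A4; e.g. j (Min) can still go to p. Fixed point.
Max's winning region = {i, l, m, n, o}.

i, l, m, n, o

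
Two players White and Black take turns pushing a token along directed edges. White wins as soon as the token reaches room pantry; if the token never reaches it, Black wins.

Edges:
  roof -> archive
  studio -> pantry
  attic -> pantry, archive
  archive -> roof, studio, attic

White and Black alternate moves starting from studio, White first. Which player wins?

White

Track states (vertex, player-to-move).
A0 = {(pantry,White), (pantry,Black)}
A1: add {(studio,White), (studio,Black), (attic,White)}.
(studio,White) ∈ A1 ⇒ White forces the target.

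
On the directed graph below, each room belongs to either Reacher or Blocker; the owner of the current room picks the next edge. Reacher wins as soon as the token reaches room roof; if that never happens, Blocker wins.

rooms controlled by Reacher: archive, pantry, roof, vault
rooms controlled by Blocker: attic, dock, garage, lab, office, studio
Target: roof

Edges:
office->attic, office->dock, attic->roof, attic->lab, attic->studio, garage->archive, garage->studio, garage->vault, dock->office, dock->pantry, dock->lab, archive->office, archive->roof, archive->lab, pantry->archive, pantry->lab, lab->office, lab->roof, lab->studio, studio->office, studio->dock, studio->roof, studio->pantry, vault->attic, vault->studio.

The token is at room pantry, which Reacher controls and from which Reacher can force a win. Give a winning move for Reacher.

archive

A0 = {roof}
A1: add {archive} — archive (Reacher) has archive→roof.
A2: add {pantry} — pantry (Reacher) has pantry→archive.
A3 = A2; e.g. office (Blocker) can still go to attic. Fixed point.
From pantry, successor archive is in the attractor (rank 1); the other successor lab is not.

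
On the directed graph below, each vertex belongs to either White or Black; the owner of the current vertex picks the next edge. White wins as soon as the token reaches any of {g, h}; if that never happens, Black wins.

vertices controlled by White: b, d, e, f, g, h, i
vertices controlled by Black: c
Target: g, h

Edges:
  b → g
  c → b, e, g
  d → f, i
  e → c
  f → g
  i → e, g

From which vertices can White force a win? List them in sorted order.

b, d, f, g, h, i

A0 = {g, h}
A1: add {b, f, i} — b (White) has b→g; f (White) has f→g; i (White) has i→g.
A2: add {d} — d (White) has d→f.
A3 = A2; e.g. c (Black) can still go to e. Fixed point.
White's winning region = {b, d, f, g, h, i}.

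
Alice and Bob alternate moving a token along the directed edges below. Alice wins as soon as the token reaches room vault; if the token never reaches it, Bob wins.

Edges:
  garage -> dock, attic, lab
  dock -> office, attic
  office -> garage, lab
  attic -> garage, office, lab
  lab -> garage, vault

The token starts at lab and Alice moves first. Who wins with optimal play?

Alice

Track states (vertex, player-to-move).
A0 = {(vault,Alice), (vault,Bob)}
A1: add {(lab,Alice)}.
(lab,Alice) ∈ A1 ⇒ Alice forces the target.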